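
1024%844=180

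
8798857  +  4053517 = 12852374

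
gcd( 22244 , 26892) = 332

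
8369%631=166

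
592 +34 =626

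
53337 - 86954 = -33617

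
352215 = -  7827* (-45 ) 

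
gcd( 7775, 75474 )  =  1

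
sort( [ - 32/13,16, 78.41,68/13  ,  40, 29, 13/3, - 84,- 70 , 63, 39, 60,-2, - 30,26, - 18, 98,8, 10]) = [-84, - 70, - 30,  -  18, -32/13, - 2,13/3, 68/13 , 8,  10,  16,  26, 29,39, 40, 60,  63,78.41, 98]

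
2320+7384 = 9704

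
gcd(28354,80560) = 2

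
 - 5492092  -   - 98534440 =93042348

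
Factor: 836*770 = 643720 = 2^3*5^1* 7^1 * 11^2*19^1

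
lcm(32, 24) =96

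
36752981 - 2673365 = 34079616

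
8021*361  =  2895581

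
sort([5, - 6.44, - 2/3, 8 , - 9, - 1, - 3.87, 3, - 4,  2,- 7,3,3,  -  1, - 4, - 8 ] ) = [ - 9,  -  8, - 7, - 6.44,  -  4, - 4,-3.87,  -  1,-1,  -  2/3, 2, 3, 3,3,5,8 ]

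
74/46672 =37/23336 = 0.00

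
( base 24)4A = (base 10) 106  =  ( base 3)10221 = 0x6a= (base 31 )3D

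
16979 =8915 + 8064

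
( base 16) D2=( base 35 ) 60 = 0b11010010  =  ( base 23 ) 93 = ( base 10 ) 210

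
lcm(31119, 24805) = 1711545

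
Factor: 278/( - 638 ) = -11^(- 1) * 29^(-1)*139^1 = -139/319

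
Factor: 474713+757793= 1232506=2^1*11^3 * 463^1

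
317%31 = 7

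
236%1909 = 236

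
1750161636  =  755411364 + 994750272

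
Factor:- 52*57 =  - 2964 = -2^2* 3^1 *13^1* 19^1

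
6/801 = 2/267 = 0.01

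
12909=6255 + 6654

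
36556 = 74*494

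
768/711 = 1+19/237 = 1.08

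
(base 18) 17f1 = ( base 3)102111001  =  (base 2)10000010110011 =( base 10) 8371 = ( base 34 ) 787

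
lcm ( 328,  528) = 21648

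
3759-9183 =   -  5424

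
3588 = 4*897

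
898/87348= 449/43674= 0.01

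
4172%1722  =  728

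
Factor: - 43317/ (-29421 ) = 7^( - 1)*467^( - 1)*4813^1= 4813/3269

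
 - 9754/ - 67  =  145 + 39/67  =  145.58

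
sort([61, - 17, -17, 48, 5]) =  [ - 17, - 17, 5 , 48, 61]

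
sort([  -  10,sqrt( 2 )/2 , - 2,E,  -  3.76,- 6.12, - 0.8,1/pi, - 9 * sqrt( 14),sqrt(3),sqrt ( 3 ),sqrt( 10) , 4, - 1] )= [-9*sqrt(14),- 10,-6.12, - 3.76, - 2, - 1,- 0.8, 1/pi, sqrt( 2)/2 , sqrt( 3), sqrt( 3),E,sqrt( 10), 4]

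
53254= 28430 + 24824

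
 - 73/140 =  - 73/140 = - 0.52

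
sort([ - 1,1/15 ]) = [ - 1,1/15] 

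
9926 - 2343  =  7583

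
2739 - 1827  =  912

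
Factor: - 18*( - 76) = 1368 = 2^3*3^2*19^1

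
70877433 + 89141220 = 160018653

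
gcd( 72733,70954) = 1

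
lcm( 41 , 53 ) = 2173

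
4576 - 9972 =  - 5396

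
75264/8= 9408 = 9408.00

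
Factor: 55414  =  2^1* 103^1*269^1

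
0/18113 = 0= 0.00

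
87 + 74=161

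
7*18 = 126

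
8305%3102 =2101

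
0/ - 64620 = 0/1= - 0.00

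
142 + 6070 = 6212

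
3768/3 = 1256 = 1256.00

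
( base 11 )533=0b1010000001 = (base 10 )641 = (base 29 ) m3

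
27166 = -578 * ( - 47) 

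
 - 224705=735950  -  960655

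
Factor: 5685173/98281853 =13^1 * 7541^( - 1)*13033^( - 1)*437321^1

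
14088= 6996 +7092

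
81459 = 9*9051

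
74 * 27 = 1998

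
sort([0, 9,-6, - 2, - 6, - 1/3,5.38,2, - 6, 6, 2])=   [-6,-6, - 6, - 2, - 1/3, 0, 2, 2,  5.38, 6,9 ]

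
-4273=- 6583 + 2310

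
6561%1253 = 296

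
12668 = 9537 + 3131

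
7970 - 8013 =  - 43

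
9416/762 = 4708/381 = 12.36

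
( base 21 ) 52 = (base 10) 107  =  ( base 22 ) 4j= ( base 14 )79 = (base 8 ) 153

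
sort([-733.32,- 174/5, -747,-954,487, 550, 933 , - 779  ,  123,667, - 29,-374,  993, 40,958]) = [ - 954, - 779,-747, - 733.32, - 374, - 174/5, - 29, 40, 123, 487 , 550, 667, 933,958, 993 ] 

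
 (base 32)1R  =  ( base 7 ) 113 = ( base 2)111011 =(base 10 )59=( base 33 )1Q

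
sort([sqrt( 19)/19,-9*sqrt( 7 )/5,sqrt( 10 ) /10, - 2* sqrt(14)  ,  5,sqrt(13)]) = [-2*  sqrt(14),-9 * sqrt( 7)/5,sqrt( 19)/19, sqrt ( 10) /10,sqrt( 13),  5 ] 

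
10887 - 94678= - 83791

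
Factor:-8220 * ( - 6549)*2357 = 2^2*3^2*5^1*37^1* 59^1*137^1* 2357^1  =  126883862460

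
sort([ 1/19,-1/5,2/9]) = [ - 1/5, 1/19,2/9 ]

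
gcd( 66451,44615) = 1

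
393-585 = -192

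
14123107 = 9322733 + 4800374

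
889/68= 889/68 = 13.07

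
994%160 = 34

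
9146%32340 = 9146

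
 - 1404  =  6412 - 7816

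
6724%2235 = 19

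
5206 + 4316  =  9522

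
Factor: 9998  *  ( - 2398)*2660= -2^4*5^1*7^1 *11^1*19^1*109^1*4999^1 = -  63774042640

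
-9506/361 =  - 9506/361=- 26.33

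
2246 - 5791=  - 3545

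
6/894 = 1/149 = 0.01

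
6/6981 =2/2327=0.00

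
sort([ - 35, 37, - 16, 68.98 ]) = [ - 35, - 16, 37,  68.98]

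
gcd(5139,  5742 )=9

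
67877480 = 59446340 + 8431140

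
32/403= 32/403 = 0.08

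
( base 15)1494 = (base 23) 87L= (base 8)10476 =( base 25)71E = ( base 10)4414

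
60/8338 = 30/4169 = 0.01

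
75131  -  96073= - 20942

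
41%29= 12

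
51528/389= 132 + 180/389 =132.46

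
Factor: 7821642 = 2^1*3^1*101^1*12907^1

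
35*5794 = 202790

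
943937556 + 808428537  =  1752366093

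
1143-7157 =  - 6014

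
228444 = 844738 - 616294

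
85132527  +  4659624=89792151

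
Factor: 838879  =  23^1*36473^1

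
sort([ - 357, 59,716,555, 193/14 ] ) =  [ - 357, 193/14,59, 555, 716 ] 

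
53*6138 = 325314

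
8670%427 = 130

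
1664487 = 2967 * 561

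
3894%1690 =514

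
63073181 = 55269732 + 7803449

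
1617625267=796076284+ 821548983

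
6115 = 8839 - 2724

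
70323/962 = 73 + 97/962 = 73.10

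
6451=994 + 5457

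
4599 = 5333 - 734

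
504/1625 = 504/1625 = 0.31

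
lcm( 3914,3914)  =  3914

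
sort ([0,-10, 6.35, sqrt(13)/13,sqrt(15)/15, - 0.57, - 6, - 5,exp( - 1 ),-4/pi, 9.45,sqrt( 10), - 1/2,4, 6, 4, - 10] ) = [ - 10,-10 , - 6,  -  5,-4/pi, - 0.57,- 1/2, 0, sqrt( 15 )/15,  sqrt(13 )/13,exp( - 1 ),sqrt (10), 4,4, 6, 6.35, 9.45 ] 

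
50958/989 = 51 + 519/989 =51.52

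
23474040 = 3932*5970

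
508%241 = 26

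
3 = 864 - 861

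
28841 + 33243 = 62084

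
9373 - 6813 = 2560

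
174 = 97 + 77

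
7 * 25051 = 175357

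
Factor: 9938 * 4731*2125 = 2^1 * 3^1*5^3*17^1* 19^1*83^1*4969^1  =  99910440750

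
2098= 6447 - 4349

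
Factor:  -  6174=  - 2^1*3^2*7^3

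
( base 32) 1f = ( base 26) 1l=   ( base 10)47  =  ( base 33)1e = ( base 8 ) 57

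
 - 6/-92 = 3/46 =0.07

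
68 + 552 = 620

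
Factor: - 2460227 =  - 7^1*11^1 * 89^1 * 359^1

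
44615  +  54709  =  99324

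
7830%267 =87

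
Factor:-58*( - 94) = 5452=2^2*29^1*47^1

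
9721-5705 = 4016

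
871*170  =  148070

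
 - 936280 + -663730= - 1600010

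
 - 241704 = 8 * ( - 30213)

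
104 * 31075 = 3231800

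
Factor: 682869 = 3^1*11^1*20693^1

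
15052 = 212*71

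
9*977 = 8793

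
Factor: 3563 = 7^1*509^1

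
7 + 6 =13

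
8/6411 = 8/6411=0.00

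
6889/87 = 6889/87 = 79.18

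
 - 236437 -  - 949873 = 713436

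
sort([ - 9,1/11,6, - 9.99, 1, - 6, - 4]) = [ - 9.99 ,-9, - 6, - 4, 1/11, 1,6 ] 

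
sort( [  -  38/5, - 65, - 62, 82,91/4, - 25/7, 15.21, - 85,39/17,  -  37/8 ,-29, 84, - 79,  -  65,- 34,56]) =[-85, - 79, - 65, - 65,-62, - 34, - 29,-38/5, - 37/8 , - 25/7, 39/17,15.21, 91/4,  56, 82, 84 ] 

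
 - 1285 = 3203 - 4488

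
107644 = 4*26911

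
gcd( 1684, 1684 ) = 1684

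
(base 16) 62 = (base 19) 53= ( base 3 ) 10122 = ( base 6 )242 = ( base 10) 98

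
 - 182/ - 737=182/737 = 0.25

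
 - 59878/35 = -1711 + 1/5 = - 1710.80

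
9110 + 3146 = 12256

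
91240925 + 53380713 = 144621638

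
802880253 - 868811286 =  - 65931033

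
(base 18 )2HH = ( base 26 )1b9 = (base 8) 1713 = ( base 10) 971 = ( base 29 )14E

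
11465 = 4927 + 6538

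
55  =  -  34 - - 89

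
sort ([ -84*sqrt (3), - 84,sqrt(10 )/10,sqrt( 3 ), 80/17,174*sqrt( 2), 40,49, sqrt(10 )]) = [ - 84*sqrt(3),-84,sqrt (10)/10, sqrt(3), sqrt( 10), 80/17, 40, 49,174 *sqrt( 2 )]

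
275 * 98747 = 27155425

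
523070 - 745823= -222753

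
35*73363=2567705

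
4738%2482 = 2256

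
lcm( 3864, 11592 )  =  11592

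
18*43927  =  790686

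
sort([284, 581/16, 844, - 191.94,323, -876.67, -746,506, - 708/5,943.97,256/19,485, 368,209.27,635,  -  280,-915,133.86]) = [- 915, - 876.67, - 746, - 280, - 191.94,-708/5, 256/19, 581/16,133.86,209.27, 284, 323,368,485,506 , 635,844, 943.97]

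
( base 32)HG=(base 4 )20300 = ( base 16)230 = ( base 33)gw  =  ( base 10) 560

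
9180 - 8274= 906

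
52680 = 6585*8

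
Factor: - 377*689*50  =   -12987650 =-2^1*5^2*13^2*29^1*53^1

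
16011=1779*9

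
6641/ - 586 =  - 6641/586 = -11.33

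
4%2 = 0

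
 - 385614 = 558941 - 944555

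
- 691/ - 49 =691/49=14.10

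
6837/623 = 6837/623 = 10.97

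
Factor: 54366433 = 11^1  *61^1*81023^1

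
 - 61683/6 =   -  10281 + 1/2 = - 10280.50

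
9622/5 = 1924 + 2/5 = 1924.40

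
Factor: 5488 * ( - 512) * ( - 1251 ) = 3515129856 = 2^13*3^2*7^3 * 139^1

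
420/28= 15=15.00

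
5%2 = 1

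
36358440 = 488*74505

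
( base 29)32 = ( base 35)2j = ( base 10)89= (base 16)59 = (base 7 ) 155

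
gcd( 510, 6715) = 85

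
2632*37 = 97384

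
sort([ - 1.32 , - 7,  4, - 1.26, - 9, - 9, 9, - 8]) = [-9, - 9, - 8, - 7, - 1.32, - 1.26, 4, 9] 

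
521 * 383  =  199543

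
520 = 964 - 444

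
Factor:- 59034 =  - 2^1  *  3^1*9839^1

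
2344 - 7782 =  - 5438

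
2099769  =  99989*21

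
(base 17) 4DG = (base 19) 3g6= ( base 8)2561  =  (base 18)457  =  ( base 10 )1393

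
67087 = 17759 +49328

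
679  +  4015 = 4694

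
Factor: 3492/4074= 2^1*3^1*7^( - 1)  =  6/7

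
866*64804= 56120264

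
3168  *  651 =2062368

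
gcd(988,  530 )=2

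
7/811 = 7/811 = 0.01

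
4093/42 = 97+19/42 = 97.45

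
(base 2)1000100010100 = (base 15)1467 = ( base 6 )32124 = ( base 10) 4372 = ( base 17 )F23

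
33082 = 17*1946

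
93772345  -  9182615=84589730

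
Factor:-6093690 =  - 2^1*3^1*5^1 *229^1*887^1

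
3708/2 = 1854 = 1854.00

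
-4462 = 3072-7534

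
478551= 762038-283487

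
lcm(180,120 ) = 360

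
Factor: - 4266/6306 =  - 711/1051  =  -3^2*79^1*1051^(  -  1) 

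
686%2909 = 686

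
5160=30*172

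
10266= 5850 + 4416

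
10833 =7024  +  3809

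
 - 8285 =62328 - 70613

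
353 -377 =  - 24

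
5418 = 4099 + 1319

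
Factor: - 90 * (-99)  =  8910= 2^1*3^4*5^1*11^1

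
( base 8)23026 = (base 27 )da3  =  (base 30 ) ap0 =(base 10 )9750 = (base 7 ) 40266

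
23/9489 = 23/9489 = 0.00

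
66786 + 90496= 157282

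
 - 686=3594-4280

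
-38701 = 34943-73644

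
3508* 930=3262440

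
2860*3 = 8580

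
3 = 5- 2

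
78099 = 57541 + 20558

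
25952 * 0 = 0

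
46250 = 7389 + 38861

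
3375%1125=0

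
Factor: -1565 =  - 5^1*313^1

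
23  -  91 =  - 68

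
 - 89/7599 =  - 1 + 7510/7599 = - 0.01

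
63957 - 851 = 63106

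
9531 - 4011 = 5520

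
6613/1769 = 3+1306/1769 = 3.74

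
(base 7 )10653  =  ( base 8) 5255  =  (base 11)2065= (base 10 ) 2733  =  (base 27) 3K6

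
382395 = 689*555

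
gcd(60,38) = 2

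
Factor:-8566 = -2^1*4283^1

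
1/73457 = 1/73457 = 0.00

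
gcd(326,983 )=1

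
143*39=5577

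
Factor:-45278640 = -2^4*3^2*5^1*11^1*5717^1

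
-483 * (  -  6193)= 2991219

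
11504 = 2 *5752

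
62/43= 1+19/43 = 1.44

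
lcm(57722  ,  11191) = 1096718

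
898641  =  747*1203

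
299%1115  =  299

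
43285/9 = 43285/9 = 4809.44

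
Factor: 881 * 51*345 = 3^2*5^1*17^1 * 23^1*881^1 = 15501195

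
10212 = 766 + 9446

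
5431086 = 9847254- 4416168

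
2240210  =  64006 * 35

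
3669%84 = 57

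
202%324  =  202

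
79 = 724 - 645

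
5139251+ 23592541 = 28731792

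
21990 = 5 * 4398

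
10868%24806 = 10868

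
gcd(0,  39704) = 39704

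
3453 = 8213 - 4760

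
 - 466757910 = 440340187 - 907098097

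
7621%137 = 86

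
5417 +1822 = 7239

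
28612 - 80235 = -51623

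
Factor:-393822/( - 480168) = 187/228 = 2^( - 2 )*3^(- 1)*11^1 * 17^1*19^( - 1 ) 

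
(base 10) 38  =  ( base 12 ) 32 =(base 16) 26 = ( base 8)46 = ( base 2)100110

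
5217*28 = 146076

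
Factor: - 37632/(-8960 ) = 3^1*5^(-1 )*7^1 = 21/5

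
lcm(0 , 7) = 0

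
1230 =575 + 655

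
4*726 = 2904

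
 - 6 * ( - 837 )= 5022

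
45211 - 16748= 28463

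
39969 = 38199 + 1770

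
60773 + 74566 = 135339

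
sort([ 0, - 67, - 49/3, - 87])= [ - 87, - 67, -49/3,0] 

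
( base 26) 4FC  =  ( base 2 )110000100010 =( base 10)3106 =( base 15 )dc1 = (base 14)11BC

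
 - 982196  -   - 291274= - 690922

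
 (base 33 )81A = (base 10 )8755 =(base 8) 21063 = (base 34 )7JH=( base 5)240010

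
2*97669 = 195338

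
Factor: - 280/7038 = -140/3519 = - 2^2*3^( - 2 )*5^1 * 7^1*17^( - 1)*23^( - 1)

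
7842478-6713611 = 1128867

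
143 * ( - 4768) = -681824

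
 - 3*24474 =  - 73422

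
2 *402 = 804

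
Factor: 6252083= 19^1*127^1*2591^1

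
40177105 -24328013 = 15849092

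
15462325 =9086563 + 6375762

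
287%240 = 47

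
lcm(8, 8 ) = 8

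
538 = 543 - 5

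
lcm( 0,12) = 0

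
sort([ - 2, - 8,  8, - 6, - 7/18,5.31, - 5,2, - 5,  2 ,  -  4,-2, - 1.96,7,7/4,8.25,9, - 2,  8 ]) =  [-8,-6, - 5, - 5, - 4, - 2, - 2, - 2, - 1.96,-7/18,7/4, 2, 2,5.31,7, 8,8, 8.25,9]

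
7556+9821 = 17377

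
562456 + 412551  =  975007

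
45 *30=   1350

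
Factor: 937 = 937^1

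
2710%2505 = 205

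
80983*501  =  40572483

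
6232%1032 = 40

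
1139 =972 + 167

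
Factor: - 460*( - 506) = 232760 = 2^3*5^1 * 11^1 * 23^2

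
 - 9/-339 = 3/113=0.03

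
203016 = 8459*24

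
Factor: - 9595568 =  - 2^4*271^1 *2213^1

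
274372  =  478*574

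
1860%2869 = 1860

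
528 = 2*264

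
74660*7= 522620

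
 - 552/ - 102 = 5 + 7/17 = 5.41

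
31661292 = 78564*403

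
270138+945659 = 1215797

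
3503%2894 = 609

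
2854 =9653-6799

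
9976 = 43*232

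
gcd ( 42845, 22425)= 5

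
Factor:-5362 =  -2^1*7^1*383^1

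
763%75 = 13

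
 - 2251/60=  - 38 + 29/60 = - 37.52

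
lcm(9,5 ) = 45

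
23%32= 23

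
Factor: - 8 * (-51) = 408 = 2^3* 3^1*17^1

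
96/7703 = 96/7703 = 0.01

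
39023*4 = 156092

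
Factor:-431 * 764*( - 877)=288782068=   2^2 * 191^1 * 431^1*877^1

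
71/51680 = 71/51680= 0.00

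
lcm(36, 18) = 36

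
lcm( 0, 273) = 0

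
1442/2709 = 206/387 = 0.53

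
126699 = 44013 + 82686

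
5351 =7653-2302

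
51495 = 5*10299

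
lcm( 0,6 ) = 0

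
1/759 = 1/759 = 0.00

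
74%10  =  4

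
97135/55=1766+1/11=1766.09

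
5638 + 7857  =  13495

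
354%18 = 12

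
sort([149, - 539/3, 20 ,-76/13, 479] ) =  [-539/3, - 76/13, 20, 149, 479 ] 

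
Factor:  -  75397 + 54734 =-20663 = -20663^1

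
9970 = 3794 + 6176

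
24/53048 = 3/6631 =0.00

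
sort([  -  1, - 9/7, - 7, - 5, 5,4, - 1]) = [ - 7, - 5 , - 9/7 ,  -  1, - 1,4 , 5]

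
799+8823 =9622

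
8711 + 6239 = 14950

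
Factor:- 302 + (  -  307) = -3^1*7^1* 29^1 = -609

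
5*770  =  3850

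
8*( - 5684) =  - 45472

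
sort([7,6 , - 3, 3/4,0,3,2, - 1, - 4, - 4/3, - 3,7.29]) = [- 4, - 3, - 3, - 4/3, -1,0,3/4, 2,3 , 6,7, 7.29] 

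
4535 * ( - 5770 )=  -  26166950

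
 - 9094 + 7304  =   - 1790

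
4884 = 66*74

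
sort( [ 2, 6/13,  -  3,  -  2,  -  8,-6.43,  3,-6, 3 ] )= [ - 8, - 6.43,  -  6,-3, - 2, 6/13 , 2,  3, 3]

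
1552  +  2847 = 4399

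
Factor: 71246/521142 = 3^( - 1)*7^2*727^1*86857^( - 1 ) = 35623/260571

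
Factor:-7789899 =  -3^1*13^1*199741^1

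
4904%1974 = 956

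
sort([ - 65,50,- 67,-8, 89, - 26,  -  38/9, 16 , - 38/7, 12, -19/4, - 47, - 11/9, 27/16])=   [ - 67, - 65, - 47,-26 , - 8, - 38/7, - 19/4, - 38/9, - 11/9 , 27/16, 12, 16,50,89] 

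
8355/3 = 2785 = 2785.00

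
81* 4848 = 392688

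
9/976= 9/976 = 0.01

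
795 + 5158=5953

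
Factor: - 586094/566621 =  - 2^1*11^( - 1 )*131^1 * 2237^1*51511^ ( - 1)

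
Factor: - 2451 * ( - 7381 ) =3^1*11^2* 19^1 * 43^1*61^1 = 18090831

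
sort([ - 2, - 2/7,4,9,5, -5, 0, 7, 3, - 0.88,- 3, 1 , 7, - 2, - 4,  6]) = [ - 5, - 4, - 3, - 2, - 2, - 0.88,-2/7,0,1,  3, 4,  5,6,7 , 7, 9 ] 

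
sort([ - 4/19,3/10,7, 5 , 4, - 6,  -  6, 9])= [ - 6, - 6,  -  4/19,3/10, 4, 5,7,  9 ]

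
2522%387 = 200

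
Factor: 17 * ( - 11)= - 11^1*17^1= - 187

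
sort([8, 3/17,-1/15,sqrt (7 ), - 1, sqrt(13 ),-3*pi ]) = [ - 3*pi, - 1, - 1/15,3/17, sqrt(7 ), sqrt( 13), 8]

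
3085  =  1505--1580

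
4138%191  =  127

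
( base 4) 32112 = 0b1110010110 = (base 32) sm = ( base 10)918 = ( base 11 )765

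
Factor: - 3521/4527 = -7/9 = -3^(-2 ) * 7^1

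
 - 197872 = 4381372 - 4579244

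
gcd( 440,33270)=10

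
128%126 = 2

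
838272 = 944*888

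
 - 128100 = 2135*(-60)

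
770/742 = 1 + 2/53 = 1.04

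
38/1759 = 38/1759 = 0.02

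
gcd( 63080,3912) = 8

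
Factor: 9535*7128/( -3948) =-2^1*3^3*5^1*7^(-1)*11^1*47^(-1)*1907^1 = - 5663790/329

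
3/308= 3/308 = 0.01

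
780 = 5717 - 4937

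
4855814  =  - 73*(-66518 )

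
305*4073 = 1242265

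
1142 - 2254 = -1112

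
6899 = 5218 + 1681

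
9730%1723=1115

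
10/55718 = 5/27859 = 0.00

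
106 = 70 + 36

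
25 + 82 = 107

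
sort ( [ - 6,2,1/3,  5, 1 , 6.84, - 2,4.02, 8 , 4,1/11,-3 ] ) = [ - 6, - 3, - 2,1/11,1/3, 1,2,4,4.02, 5,6.84,8]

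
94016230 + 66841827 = 160858057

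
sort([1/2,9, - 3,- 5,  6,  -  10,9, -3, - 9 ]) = [-10, - 9, - 5,-3,  -  3, 1/2 , 6, 9, 9 ]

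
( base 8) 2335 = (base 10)1245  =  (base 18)3F3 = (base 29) 1DR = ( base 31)195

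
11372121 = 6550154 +4821967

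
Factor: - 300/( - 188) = 75/47 = 3^1 *5^2*47^ ( - 1 )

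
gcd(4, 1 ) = 1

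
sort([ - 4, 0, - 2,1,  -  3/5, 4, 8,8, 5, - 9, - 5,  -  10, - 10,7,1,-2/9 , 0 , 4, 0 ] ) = [ - 10, - 10, - 9,  -  5, - 4,  -  2,-3/5, - 2/9,0,0, 0, 1, 1, 4, 4, 5,7, 8, 8]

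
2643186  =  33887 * 78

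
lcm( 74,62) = 2294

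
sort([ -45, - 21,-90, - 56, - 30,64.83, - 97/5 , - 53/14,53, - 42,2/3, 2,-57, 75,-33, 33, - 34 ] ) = [ - 90,  -  57, - 56,-45, - 42 , - 34 , - 33, - 30, - 21, - 97/5, - 53/14, 2/3 , 2, 33,53,  64.83, 75 ] 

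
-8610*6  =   - 51660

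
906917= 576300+330617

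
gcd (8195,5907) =11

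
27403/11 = 27403/11 = 2491.18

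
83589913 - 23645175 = 59944738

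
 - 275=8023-8298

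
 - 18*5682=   -  102276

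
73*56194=4102162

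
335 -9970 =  - 9635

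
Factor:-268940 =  - 2^2*5^1*7^1 * 17^1 *113^1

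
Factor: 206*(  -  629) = - 2^1*17^1 * 37^1 * 103^1 = -  129574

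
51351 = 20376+30975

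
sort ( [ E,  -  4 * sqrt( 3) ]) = [  -  4*sqrt( 3 ), E]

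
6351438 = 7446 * 853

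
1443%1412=31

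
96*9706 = 931776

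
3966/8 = 495+3/4 = 495.75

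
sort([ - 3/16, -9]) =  [-9, - 3/16]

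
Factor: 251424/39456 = 3^2 *97^1 * 137^( - 1 ) = 873/137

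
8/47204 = 2/11801= 0.00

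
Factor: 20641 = 20641^1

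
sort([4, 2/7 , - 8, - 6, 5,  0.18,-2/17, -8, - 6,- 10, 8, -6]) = [ - 10, - 8, - 8, -6,  -  6,-6,  -  2/17, 0.18,2/7, 4,5,8]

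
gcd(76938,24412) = 2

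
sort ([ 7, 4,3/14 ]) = [3/14, 4, 7 ] 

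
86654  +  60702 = 147356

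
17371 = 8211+9160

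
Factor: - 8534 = -2^1*17^1*251^1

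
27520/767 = 27520/767 = 35.88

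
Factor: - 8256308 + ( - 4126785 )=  - 12383093 = - 139^1*89087^1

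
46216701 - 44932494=1284207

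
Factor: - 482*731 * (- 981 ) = 2^1*3^2*17^1*43^1*109^1* 241^1  =  345647502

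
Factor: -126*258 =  - 2^2*3^3*7^1*43^1 = - 32508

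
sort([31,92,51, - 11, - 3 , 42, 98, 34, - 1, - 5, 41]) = [ - 11, - 5, - 3, - 1, 31,  34, 41,42, 51, 92, 98 ]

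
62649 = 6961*9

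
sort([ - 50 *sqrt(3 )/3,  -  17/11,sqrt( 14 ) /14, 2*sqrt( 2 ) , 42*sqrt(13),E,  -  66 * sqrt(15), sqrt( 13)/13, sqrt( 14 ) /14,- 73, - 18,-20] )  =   [- 66*sqrt(15), - 73, - 50*sqrt(3 ) /3, - 20 , - 18, - 17/11,sqrt( 14 ) /14,sqrt(14) /14, sqrt ( 13 ) /13, E,  2*sqrt(2), 42*sqrt(13 )]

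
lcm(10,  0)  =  0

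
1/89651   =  1/89651= 0.00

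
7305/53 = 7305/53  =  137.83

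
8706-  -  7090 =15796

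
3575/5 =715 = 715.00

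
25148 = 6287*4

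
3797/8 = 474+5/8 = 474.62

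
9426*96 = 904896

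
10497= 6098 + 4399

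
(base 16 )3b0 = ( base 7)2516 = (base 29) 13g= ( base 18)2g8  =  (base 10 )944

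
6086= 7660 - 1574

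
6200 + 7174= 13374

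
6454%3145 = 164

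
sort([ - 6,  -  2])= [ - 6, - 2]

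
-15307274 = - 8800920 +-6506354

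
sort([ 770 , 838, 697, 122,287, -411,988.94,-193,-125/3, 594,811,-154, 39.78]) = [-411, - 193, - 154,-125/3 , 39.78,122, 287, 594, 697,770,811, 838,988.94]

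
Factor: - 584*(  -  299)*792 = 2^6* 3^2*11^1 * 13^1 * 23^1 * 73^1 = 138295872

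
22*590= 12980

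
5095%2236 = 623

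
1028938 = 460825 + 568113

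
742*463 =343546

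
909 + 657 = 1566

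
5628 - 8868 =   -  3240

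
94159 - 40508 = 53651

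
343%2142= 343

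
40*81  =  3240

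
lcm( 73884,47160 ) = 2216520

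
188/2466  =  94/1233 =0.08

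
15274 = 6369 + 8905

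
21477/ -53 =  -406+41/53  =  - 405.23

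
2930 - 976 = 1954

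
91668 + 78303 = 169971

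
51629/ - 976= - 51629/976 = - 52.90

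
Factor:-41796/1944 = -43/2 = - 2^ ( - 1)*43^1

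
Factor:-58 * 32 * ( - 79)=2^6 * 29^1 * 79^1 = 146624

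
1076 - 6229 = - 5153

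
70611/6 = 11768+1/2 = 11768.50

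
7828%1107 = 79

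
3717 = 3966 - 249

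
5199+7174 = 12373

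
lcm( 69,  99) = 2277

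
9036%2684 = 984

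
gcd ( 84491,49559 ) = 1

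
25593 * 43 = 1100499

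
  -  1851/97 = - 1851/97 =-19.08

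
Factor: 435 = 3^1 *5^1*29^1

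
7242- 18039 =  - 10797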